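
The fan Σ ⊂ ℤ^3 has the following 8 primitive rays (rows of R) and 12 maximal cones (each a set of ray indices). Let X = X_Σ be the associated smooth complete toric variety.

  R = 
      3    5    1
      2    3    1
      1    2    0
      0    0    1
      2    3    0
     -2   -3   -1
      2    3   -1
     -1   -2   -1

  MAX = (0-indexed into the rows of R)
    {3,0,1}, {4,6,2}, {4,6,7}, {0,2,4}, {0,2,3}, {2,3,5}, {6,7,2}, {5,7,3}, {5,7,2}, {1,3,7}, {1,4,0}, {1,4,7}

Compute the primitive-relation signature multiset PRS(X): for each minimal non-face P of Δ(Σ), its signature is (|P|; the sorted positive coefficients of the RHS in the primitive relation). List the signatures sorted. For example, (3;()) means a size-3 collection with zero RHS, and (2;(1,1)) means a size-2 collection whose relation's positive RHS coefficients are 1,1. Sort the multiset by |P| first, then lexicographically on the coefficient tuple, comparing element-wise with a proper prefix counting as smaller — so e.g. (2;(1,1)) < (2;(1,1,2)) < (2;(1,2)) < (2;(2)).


12 collections generate NE(X_Σ); each relation:

  P={1,5}:  v_{1} + v_{5} = 0  so sig = (2;())
  P={0,5}:  v_{0} + v_{5} = v_{2}  so sig = (2;(1))
  P={0,7}:  v_{0} + v_{7} = v_{4}  so sig = (2;(1))
  P={1,2}:  v_{1} + v_{2} = v_{0}  so sig = (2;(1))
  P={3,4}:  v_{3} + v_{4} = v_{1}  so sig = (2;(1))
  P={3,6}:  v_{3} + v_{6} = v_{4}  so sig = (2;(1))
  P={4,5}:  v_{4} + v_{5} = v_{2} + v_{7}  so sig = (2;(1,1))
  P={0,6}:  v_{0} + v_{6} = v_{2} + 2·v_{4}  so sig = (2;(1,2))
  P={1,6}:  v_{1} + v_{6} = 2·v_{4}  so sig = (2;(2))
  P={5,6}:  v_{5} + v_{6} = 2·v_{2} + 2·v_{7}  so sig = (2;(2,2))
  P={2,3,7}:  v_{2} + v_{3} + v_{7} = 0  so sig = (3;())
  P={2,4,7}:  v_{2} + v_{4} + v_{7} = v_{6}  so sig = (3;(1))

Signatures (|P|; sorted positive RHS coefficients), sorted:
[(2;()), (2;(1)), (2;(1)), (2;(1)), (2;(1)), (2;(1)), (2;(1,1)), (2;(1,2)), (2;(2)), (2;(2,2)), (3;()), (3;(1))]


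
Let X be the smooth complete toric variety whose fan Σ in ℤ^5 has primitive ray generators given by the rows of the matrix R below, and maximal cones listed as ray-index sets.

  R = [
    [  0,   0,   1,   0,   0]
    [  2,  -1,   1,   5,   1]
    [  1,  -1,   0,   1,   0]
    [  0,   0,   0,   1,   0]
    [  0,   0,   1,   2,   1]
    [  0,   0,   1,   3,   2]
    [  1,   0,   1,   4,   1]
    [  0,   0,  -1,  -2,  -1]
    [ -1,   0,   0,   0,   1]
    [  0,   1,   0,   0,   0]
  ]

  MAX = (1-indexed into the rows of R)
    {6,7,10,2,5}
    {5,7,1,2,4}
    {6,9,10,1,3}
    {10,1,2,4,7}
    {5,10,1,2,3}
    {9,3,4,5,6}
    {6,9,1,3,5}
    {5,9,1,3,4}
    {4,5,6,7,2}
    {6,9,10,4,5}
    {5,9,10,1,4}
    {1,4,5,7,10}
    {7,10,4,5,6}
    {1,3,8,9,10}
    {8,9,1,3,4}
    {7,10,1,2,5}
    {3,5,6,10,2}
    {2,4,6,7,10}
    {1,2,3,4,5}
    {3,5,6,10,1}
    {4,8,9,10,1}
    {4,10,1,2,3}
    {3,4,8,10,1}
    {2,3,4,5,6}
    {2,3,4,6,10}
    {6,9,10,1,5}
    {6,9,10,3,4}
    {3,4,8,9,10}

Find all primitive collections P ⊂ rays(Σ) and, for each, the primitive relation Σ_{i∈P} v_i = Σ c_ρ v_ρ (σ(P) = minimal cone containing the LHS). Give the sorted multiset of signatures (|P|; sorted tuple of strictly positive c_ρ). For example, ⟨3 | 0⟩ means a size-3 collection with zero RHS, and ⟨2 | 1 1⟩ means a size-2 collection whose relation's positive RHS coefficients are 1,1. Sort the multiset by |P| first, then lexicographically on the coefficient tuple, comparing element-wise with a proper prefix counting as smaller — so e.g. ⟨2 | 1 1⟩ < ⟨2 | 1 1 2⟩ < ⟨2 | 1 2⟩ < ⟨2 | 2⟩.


Minimal non-faces — 14 found among 10 rays, 28 max cones:

  {5,8}:  v_{5} + v_{8} = 0  ⇒ sig = ⟨2 | 0⟩
  {3,7}:  v_{3} + v_{7} = v_{2}  ⇒ sig = ⟨2 | 1⟩
  {7,9}:  v_{7} + v_{9} = v_{4} + v_{6}  ⇒ sig = ⟨2 | 1 1⟩
  {2,9}:  v_{2} + v_{9} = v_{3} + v_{4} + v_{6}  ⇒ sig = ⟨2 | 1 1 1⟩
  {6,8}:  v_{6} + v_{8} = v_{3} + v_{9} + v_{10}  ⇒ sig = ⟨2 | 1 1 1⟩
  {7,8}:  v_{7} + v_{8} = v_{3} + v_{4} + v_{10}  ⇒ sig = ⟨2 | 1 1 1⟩
  {2,8}:  v_{2} + v_{8} = 2·v_{3} + v_{4} + v_{10}  ⇒ sig = ⟨2 | 1 1 2⟩
  {1,6,7}:  v_{1} + v_{6} + v_{7} = v_{3} + 3·v_{5} + v_{10}  ⇒ sig = ⟨3 | 1 1 3⟩
  {1,2,6}:  v_{1} + v_{2} + v_{6} = 2·v_{3} + 3·v_{5} + v_{10}  ⇒ sig = ⟨3 | 1 2 3⟩
  {1,4,6}:  v_{1} + v_{4} + v_{6} = 2·v_{5}  ⇒ sig = ⟨3 | 2⟩
  {3,4,5,10}:  v_{3} + v_{4} + v_{5} + v_{10} = v_{7}  ⇒ sig = ⟨4 | 1⟩
  {3,5,9,10}:  v_{3} + v_{5} + v_{9} + v_{10} = v_{6}  ⇒ sig = ⟨4 | 1⟩
  {2,4,5,10}:  v_{2} + v_{4} + v_{5} + v_{10} = 2·v_{7}  ⇒ sig = ⟨4 | 2⟩
  {1,3,4,9,10}:  v_{1} + v_{3} + v_{4} + v_{9} + v_{10} = v_{5}  ⇒ sig = ⟨5 | 1⟩

Sorted signature multiset PRS(X):
    ⟨2 | 0⟩
    ⟨2 | 1⟩
    ⟨2 | 1 1⟩
    ⟨2 | 1 1 1⟩
    ⟨2 | 1 1 1⟩
    ⟨2 | 1 1 1⟩
    ⟨2 | 1 1 2⟩
    ⟨3 | 1 1 3⟩
    ⟨3 | 1 2 3⟩
    ⟨3 | 2⟩
    ⟨4 | 1⟩
    ⟨4 | 1⟩
    ⟨4 | 2⟩
    ⟨5 | 1⟩


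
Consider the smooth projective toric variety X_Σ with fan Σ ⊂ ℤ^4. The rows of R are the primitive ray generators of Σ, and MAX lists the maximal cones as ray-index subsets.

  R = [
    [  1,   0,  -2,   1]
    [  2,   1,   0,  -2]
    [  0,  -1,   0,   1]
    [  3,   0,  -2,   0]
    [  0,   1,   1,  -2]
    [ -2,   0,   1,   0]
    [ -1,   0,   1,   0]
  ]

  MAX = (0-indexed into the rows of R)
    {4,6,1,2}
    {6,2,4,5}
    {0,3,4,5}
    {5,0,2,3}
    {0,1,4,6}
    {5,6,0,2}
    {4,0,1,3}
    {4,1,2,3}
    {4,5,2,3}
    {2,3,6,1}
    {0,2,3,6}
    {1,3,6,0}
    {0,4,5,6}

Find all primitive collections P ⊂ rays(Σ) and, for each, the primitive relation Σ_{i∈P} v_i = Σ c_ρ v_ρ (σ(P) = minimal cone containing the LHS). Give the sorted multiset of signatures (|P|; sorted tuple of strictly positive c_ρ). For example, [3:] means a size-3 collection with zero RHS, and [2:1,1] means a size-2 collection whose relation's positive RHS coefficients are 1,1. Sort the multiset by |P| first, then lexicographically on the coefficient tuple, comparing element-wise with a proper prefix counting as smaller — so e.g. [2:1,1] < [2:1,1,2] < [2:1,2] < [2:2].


Δ(Σ) — 7 vertices, 5 min non-faces:

  {1,5}:  v_{1} + v_{5} = v_{4} — sig = [2:1]
  {3,5,6}:  v_{3} + v_{5} + v_{6} = 0 — sig = [3:]
  {0,1,2}:  v_{0} + v_{1} + v_{2} = v_{3} — sig = [3:1]
  {3,4,6}:  v_{3} + v_{4} + v_{6} = v_{1} — sig = [3:1]
  {0,2,4}:  v_{0} + v_{2} + v_{4} = v_{3} + v_{5} — sig = [3:1,1]

Sorted signature multiset PRS(X):
{ [2:1],  [3:],  [3:1] ×2,  [3:1,1] }


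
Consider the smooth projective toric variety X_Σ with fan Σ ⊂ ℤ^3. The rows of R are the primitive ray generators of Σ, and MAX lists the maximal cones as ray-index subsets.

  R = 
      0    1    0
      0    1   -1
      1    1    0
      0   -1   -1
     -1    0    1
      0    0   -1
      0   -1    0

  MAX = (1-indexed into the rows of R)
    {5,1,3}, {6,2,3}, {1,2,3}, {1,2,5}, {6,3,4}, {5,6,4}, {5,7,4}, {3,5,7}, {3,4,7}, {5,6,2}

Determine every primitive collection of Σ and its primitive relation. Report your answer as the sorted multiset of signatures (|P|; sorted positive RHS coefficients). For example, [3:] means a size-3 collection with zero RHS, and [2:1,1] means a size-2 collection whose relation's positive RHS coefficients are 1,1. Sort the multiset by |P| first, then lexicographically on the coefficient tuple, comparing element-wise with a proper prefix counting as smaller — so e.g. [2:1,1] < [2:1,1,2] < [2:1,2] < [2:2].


|primitive collections| = 9. Relations:

  P = {1,7}:  v_{1} + v_{7} = 0  →  sig = [2:]
  P = {1,4}:  v_{1} + v_{4} = v_{6}  →  sig = [2:1]
  P = {1,6}:  v_{1} + v_{6} = v_{2}  →  sig = [2:1]
  P = {2,7}:  v_{2} + v_{7} = v_{6}  →  sig = [2:1]
  P = {6,7}:  v_{6} + v_{7} = v_{4}  →  sig = [2:1]
  P = {2,4}:  v_{2} + v_{4} = 2·v_{6}  →  sig = [2:2]
  P = {3,4,5}:  v_{3} + v_{4} + v_{5} = 0  →  sig = [3:]
  P = {3,5,6}:  v_{3} + v_{5} + v_{6} = v_{1}  →  sig = [3:1]
  P = {2,3,5}:  v_{2} + v_{3} + v_{5} = 2·v_{1}  →  sig = [3:2]

Signatures (|P|; sorted positive RHS coefficients), sorted:
[[2:], [2:1], [2:1], [2:1], [2:1], [2:2], [3:], [3:1], [3:2]]


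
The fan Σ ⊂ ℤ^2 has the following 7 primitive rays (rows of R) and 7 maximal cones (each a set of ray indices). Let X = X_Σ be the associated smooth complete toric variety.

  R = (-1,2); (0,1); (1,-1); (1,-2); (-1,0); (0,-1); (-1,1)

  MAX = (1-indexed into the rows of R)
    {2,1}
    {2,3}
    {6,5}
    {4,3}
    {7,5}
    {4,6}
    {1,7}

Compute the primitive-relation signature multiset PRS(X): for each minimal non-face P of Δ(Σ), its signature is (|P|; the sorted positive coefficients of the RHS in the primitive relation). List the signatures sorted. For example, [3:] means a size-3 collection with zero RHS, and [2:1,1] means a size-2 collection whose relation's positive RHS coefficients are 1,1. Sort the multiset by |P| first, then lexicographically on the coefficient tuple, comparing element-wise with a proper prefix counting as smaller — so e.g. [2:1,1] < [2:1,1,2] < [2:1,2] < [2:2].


The 14 primitive collections of Σ (r=7, n=2):

  {1,4}:  v_{1} + v_{4} = 0  ⇒ sig = [2:]
  {2,6}:  v_{2} + v_{6} = 0  ⇒ sig = [2:]
  {3,7}:  v_{3} + v_{7} = 0  ⇒ sig = [2:]
  {1,3}:  v_{1} + v_{3} = v_{2}  ⇒ sig = [2:1]
  {1,6}:  v_{1} + v_{6} = v_{7}  ⇒ sig = [2:1]
  {2,4}:  v_{2} + v_{4} = v_{3}  ⇒ sig = [2:1]
  {2,5}:  v_{2} + v_{5} = v_{7}  ⇒ sig = [2:1]
  {2,7}:  v_{2} + v_{7} = v_{1}  ⇒ sig = [2:1]
  {3,5}:  v_{3} + v_{5} = v_{6}  ⇒ sig = [2:1]
  {3,6}:  v_{3} + v_{6} = v_{4}  ⇒ sig = [2:1]
  {4,7}:  v_{4} + v_{7} = v_{6}  ⇒ sig = [2:1]
  {6,7}:  v_{6} + v_{7} = v_{5}  ⇒ sig = [2:1]
  {1,5}:  v_{1} + v_{5} = 2·v_{7}  ⇒ sig = [2:2]
  {4,5}:  v_{4} + v_{5} = 2·v_{6}  ⇒ sig = [2:2]

Sorted signature multiset PRS(X):
[[2:], [2:], [2:], [2:1], [2:1], [2:1], [2:1], [2:1], [2:1], [2:1], [2:1], [2:1], [2:2], [2:2]]


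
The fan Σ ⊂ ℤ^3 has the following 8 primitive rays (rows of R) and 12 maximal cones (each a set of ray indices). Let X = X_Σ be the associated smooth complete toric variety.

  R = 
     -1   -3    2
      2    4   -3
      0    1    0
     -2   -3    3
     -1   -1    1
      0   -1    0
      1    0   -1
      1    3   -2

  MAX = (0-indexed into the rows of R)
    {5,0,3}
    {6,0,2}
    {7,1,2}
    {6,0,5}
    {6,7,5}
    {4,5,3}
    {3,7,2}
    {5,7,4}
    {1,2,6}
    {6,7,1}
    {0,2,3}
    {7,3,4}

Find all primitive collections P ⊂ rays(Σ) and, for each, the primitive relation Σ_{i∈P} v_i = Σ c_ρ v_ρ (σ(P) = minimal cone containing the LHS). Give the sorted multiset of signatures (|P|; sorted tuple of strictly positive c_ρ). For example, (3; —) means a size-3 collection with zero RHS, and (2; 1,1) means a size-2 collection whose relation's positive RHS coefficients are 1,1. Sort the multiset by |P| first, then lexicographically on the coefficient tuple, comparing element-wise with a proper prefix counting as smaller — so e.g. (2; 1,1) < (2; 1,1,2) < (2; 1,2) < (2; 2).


|primitive collections| = 12. Relations:

  P={0,7}:  v_{0} + v_{7} = 0  ⟹  sig = (2; —)
  P={2,5}:  v_{2} + v_{5} = 0  ⟹  sig = (2; —)
  P={1,3}:  v_{1} + v_{3} = v_{2}  ⟹  sig = (2; 1)
  P={1,4}:  v_{1} + v_{4} = v_{7}  ⟹  sig = (2; 1)
  P={3,6}:  v_{3} + v_{6} = v_{0}  ⟹  sig = (2; 1)
  P={4,6}:  v_{4} + v_{6} = v_{5}  ⟹  sig = (2; 1)
  P={0,1}:  v_{0} + v_{1} = v_{2} + v_{6}  ⟹  sig = (2; 1,1)
  P={0,4}:  v_{0} + v_{4} = v_{3} + v_{5}  ⟹  sig = (2; 1,1)
  P={1,5}:  v_{1} + v_{5} = v_{6} + v_{7}  ⟹  sig = (2; 1,1)
  P={2,4}:  v_{2} + v_{4} = v_{3} + v_{7}  ⟹  sig = (2; 1,1)
  P={2,6,7}:  v_{2} + v_{6} + v_{7} = v_{1}  ⟹  sig = (3; 1)
  P={3,5,7}:  v_{3} + v_{5} + v_{7} = v_{4}  ⟹  sig = (3; 1)

so the primitive-relation signature multiset is
{ (2; —) ×2,  (2; 1) ×4,  (2; 1,1) ×4,  (3; 1) ×2 }


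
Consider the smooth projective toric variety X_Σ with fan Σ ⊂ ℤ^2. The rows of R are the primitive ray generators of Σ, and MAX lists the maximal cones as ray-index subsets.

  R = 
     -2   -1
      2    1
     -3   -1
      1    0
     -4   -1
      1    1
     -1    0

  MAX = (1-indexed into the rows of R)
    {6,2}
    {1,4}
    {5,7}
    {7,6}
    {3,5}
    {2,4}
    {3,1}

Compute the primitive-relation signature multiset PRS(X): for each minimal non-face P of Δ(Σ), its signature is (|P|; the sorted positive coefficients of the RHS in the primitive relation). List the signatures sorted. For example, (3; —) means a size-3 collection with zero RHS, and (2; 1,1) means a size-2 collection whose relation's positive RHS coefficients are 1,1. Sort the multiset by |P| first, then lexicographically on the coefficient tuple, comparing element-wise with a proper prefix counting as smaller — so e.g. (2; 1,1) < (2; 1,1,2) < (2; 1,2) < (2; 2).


Δ(Σ) — 7 vertices, 14 min non-faces:

  P={1,2}:  v_{1} + v_{2} = 0 ; sig = (2; —)
  P={4,7}:  v_{4} + v_{7} = 0 ; sig = (2; —)
  P={1,6}:  v_{1} + v_{6} = v_{7} ; sig = (2; 1)
  P={1,7}:  v_{1} + v_{7} = v_{3} ; sig = (2; 1)
  P={2,3}:  v_{2} + v_{3} = v_{7} ; sig = (2; 1)
  P={2,7}:  v_{2} + v_{7} = v_{6} ; sig = (2; 1)
  P={3,4}:  v_{3} + v_{4} = v_{1} ; sig = (2; 1)
  P={3,7}:  v_{3} + v_{7} = v_{5} ; sig = (2; 1)
  P={4,5}:  v_{4} + v_{5} = v_{3} ; sig = (2; 1)
  P={4,6}:  v_{4} + v_{6} = v_{2} ; sig = (2; 1)
  P={1,5}:  v_{1} + v_{5} = 2·v_{3} ; sig = (2; 2)
  P={2,5}:  v_{2} + v_{5} = 2·v_{7} ; sig = (2; 2)
  P={3,6}:  v_{3} + v_{6} = 2·v_{7} ; sig = (2; 2)
  P={5,6}:  v_{5} + v_{6} = 3·v_{7} ; sig = (2; 3)

so the primitive-relation signature multiset is
{ (2; —) ×2,  (2; 1) ×8,  (2; 2) ×3,  (2; 3) }


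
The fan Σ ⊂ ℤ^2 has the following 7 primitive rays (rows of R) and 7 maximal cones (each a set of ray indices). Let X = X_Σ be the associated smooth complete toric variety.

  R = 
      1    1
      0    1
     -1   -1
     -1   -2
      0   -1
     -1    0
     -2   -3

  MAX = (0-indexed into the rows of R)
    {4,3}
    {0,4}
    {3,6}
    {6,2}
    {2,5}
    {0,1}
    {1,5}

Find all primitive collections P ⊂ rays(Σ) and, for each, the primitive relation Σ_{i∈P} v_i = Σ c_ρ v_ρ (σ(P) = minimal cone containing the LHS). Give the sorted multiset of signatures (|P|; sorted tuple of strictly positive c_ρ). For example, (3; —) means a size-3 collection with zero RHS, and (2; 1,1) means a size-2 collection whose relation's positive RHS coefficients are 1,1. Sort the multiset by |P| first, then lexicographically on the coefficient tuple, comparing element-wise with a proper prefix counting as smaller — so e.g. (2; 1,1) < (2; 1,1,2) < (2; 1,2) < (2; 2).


Σ has 14 primitive collections:

  {0,2}:  v_{0} + v_{2} = 0 ; sig = (2; —)
  {1,4}:  v_{1} + v_{4} = 0 ; sig = (2; —)
  {0,3}:  v_{0} + v_{3} = v_{4} ; sig = (2; 1)
  {0,5}:  v_{0} + v_{5} = v_{1} ; sig = (2; 1)
  {0,6}:  v_{0} + v_{6} = v_{3} ; sig = (2; 1)
  {1,2}:  v_{1} + v_{2} = v_{5} ; sig = (2; 1)
  {1,3}:  v_{1} + v_{3} = v_{2} ; sig = (2; 1)
  {2,3}:  v_{2} + v_{3} = v_{6} ; sig = (2; 1)
  {2,4}:  v_{2} + v_{4} = v_{3} ; sig = (2; 1)
  {4,5}:  v_{4} + v_{5} = v_{2} ; sig = (2; 1)
  {1,6}:  v_{1} + v_{6} = 2·v_{2} ; sig = (2; 2)
  {3,5}:  v_{3} + v_{5} = 2·v_{2} ; sig = (2; 2)
  {4,6}:  v_{4} + v_{6} = 2·v_{3} ; sig = (2; 2)
  {5,6}:  v_{5} + v_{6} = 3·v_{2} ; sig = (2; 3)

Sorted signature multiset PRS(X):
[(2; —), (2; —), (2; 1), (2; 1), (2; 1), (2; 1), (2; 1), (2; 1), (2; 1), (2; 1), (2; 2), (2; 2), (2; 2), (2; 3)]


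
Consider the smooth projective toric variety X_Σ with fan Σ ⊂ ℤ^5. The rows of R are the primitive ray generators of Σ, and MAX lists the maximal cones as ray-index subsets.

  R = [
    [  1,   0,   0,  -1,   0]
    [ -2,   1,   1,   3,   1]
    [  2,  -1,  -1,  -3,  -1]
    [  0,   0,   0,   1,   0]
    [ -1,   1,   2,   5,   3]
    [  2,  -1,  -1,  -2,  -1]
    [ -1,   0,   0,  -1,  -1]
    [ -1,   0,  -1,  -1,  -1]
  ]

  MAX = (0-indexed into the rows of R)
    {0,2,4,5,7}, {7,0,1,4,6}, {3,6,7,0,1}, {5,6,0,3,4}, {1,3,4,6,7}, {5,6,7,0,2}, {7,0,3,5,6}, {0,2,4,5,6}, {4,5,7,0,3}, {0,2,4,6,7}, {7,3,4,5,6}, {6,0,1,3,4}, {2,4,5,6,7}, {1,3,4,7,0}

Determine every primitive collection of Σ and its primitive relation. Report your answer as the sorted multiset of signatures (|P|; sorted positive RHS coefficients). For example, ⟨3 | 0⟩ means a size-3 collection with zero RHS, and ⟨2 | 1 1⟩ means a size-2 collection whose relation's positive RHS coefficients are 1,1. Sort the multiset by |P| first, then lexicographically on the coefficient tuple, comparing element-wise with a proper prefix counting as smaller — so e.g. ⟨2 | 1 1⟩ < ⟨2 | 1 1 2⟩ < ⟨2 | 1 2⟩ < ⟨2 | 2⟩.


5 collections generate NE(X_Σ); each relation:

  • {1,2}:  v_{1} + v_{2} = 0 — sig = ⟨2 | 0⟩
  • {1,5}:  v_{1} + v_{5} = v_{3} — sig = ⟨2 | 1⟩
  • {2,3}:  v_{2} + v_{3} = v_{5} — sig = ⟨2 | 1⟩
  • {0,4,5,6,7}:  v_{0} + v_{4} + v_{5} + v_{6} + v_{7} = 0 — sig = ⟨5 | 0⟩
  • {0,3,4,6,7}:  v_{0} + v_{3} + v_{4} + v_{6} + v_{7} = v_{1} — sig = ⟨5 | 1⟩

so the primitive-relation signature multiset is
{ ⟨2 | 0⟩,  ⟨2 | 1⟩ ×2,  ⟨5 | 0⟩,  ⟨5 | 1⟩ }


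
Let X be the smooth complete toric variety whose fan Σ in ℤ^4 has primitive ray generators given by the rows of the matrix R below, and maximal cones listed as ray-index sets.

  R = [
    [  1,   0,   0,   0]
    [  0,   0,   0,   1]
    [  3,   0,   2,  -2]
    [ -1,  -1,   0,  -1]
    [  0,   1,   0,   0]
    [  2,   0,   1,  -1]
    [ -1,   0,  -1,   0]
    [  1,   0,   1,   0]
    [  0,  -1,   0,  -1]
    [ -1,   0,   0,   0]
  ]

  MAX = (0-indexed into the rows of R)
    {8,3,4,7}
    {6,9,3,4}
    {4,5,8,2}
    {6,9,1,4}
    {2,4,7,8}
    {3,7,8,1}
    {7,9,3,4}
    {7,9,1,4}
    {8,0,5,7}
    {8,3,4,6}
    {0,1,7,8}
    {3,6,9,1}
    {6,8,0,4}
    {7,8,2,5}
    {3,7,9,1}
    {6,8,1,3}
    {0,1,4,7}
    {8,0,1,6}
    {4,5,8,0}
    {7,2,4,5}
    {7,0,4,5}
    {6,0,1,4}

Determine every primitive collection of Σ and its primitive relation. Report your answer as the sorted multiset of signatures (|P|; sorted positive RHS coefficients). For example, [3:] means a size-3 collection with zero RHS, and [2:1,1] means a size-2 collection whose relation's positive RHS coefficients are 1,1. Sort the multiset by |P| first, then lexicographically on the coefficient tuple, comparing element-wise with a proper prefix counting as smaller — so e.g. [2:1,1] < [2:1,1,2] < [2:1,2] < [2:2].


Σ has 17 primitive collections:

  • {0,9}:  v_{0} + v_{9} = 0  →  sig = [2:]
  • {6,7}:  v_{6} + v_{7} = 0  →  sig = [2:]
  • {0,3}:  v_{0} + v_{3} = v_{8}  →  sig = [2:1]
  • {8,9}:  v_{8} + v_{9} = v_{3}  →  sig = [2:1]
  • {1,2}:  v_{1} + v_{2} = v_{5} + v_{7}  →  sig = [2:1,1]
  • {1,5}:  v_{1} + v_{5} = v_{0} + v_{7}  →  sig = [2:1,1]
  • {2,6}:  v_{2} + v_{6} = v_{4} + v_{5} + v_{8}  →  sig = [2:1,1,1]
  • {5,6}:  v_{5} + v_{6} = v_{0} + v_{4} + v_{8}  →  sig = [2:1,1,1]
  • {5,9}:  v_{5} + v_{9} = v_{4} + v_{7} + v_{8}  →  sig = [2:1,1,1]
  • {3,5}:  v_{3} + v_{5} = v_{4} + v_{7} + 2·v_{8}  →  sig = [2:1,1,2]
  • {0,2}:  v_{0} + v_{2} = 2·v_{5}  →  sig = [2:2]
  • {2,9}:  v_{2} + v_{9} = 2·v_{4} + 2·v_{7} + 2·v_{8}  →  sig = [2:2,2,2]
  • {2,3}:  v_{2} + v_{3} = 2·v_{4} + 2·v_{7} + 3·v_{8}  →  sig = [2:2,2,3]
  • {1,4,8}:  v_{1} + v_{4} + v_{8} = 0  →  sig = [3:]
  • {1,3,4}:  v_{1} + v_{3} + v_{4} = v_{9}  →  sig = [3:1]
  • {0,4,7,8}:  v_{0} + v_{4} + v_{7} + v_{8} = v_{5}  →  sig = [4:1]
  • {4,5,7,8}:  v_{4} + v_{5} + v_{7} + v_{8} = v_{2}  →  sig = [4:1]

so the primitive-relation signature multiset is
[[2:], [2:], [2:1], [2:1], [2:1,1], [2:1,1], [2:1,1,1], [2:1,1,1], [2:1,1,1], [2:1,1,2], [2:2], [2:2,2,2], [2:2,2,3], [3:], [3:1], [4:1], [4:1]]


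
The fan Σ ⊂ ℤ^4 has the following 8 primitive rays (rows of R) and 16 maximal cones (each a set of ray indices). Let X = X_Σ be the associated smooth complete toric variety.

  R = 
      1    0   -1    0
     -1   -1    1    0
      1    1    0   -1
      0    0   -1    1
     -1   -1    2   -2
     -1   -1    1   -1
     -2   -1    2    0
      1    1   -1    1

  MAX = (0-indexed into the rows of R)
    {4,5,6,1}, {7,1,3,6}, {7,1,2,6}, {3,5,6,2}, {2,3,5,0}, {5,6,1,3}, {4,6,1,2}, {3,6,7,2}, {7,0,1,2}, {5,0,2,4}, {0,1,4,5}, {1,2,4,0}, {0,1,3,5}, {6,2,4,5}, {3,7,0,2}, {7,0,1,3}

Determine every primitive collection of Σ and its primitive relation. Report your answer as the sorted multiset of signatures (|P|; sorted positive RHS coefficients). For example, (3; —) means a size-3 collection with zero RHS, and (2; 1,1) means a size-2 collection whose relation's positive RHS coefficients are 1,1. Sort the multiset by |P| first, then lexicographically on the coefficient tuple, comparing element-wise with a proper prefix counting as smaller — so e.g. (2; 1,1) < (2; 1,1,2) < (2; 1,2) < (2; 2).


6 minimal non-faces of Δ(Σ) (on 8 rays):

  P = {5,7}:  v_{5} + v_{7} = 0  →  sig = (2; —)
  P = {0,6}:  v_{0} + v_{6} = v_{1}  →  sig = (2; 1)
  P = {3,4}:  v_{3} + v_{4} = v_{5}  →  sig = (2; 1)
  P = {4,7}:  v_{4} + v_{7} = v_{1} + v_{2}  →  sig = (2; 1,1)
  P = {1,2,3}:  v_{1} + v_{2} + v_{3} = 0  →  sig = (3; —)
  P = {1,2,5}:  v_{1} + v_{2} + v_{5} = v_{4}  →  sig = (3; 1)

so the primitive-relation signature multiset is
[(2; —), (2; 1), (2; 1), (2; 1,1), (3; —), (3; 1)]


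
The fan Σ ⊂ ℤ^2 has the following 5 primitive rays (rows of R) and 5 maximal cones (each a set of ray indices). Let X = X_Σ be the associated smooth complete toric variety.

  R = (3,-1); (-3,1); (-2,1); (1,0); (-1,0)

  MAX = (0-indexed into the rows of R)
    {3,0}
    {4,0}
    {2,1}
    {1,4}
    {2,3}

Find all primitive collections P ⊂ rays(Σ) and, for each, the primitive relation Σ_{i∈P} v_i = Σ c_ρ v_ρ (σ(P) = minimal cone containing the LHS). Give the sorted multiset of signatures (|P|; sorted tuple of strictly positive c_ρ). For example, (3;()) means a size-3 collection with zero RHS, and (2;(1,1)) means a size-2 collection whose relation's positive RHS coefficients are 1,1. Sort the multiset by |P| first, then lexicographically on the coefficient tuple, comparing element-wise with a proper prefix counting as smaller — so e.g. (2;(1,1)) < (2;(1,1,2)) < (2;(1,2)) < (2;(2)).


5 minimal non-faces of Δ(Σ) (on 5 rays):

  P = {0,1}:  v_{0} + v_{1} = 0  ⟹  sig = (2;())
  P = {3,4}:  v_{3} + v_{4} = 0  ⟹  sig = (2;())
  P = {0,2}:  v_{0} + v_{2} = v_{3}  ⟹  sig = (2;(1))
  P = {1,3}:  v_{1} + v_{3} = v_{2}  ⟹  sig = (2;(1))
  P = {2,4}:  v_{2} + v_{4} = v_{1}  ⟹  sig = (2;(1))

Hence PRS(X_Σ) =
[(2;()), (2;()), (2;(1)), (2;(1)), (2;(1))]


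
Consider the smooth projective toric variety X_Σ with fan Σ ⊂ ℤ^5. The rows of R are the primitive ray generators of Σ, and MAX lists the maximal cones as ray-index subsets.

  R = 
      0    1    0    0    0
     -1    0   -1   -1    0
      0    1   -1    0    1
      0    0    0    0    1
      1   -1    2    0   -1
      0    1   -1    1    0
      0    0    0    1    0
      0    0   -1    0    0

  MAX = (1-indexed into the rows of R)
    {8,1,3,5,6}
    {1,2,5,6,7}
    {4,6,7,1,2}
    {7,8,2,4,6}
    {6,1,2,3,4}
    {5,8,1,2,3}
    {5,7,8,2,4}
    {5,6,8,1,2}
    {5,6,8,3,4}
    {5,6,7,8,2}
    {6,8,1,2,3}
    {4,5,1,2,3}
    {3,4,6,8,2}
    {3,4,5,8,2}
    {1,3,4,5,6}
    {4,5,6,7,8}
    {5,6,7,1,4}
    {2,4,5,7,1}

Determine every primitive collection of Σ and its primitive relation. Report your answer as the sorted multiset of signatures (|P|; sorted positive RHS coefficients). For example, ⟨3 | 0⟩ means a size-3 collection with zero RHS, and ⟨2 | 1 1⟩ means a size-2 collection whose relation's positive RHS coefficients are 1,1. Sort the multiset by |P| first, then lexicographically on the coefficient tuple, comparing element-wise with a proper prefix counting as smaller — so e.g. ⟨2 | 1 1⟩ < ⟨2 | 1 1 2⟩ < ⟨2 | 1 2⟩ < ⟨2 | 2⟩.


|primitive collections| = 5. Relations:

  {3,7}:  v_{3} + v_{7} = v_{4} + v_{6}  ⟹  sig = ⟨2 | 1 1⟩
  {1,4,8}:  v_{1} + v_{4} + v_{8} = v_{3}  ⟹  sig = ⟨3 | 1⟩
  {1,7,8}:  v_{1} + v_{7} + v_{8} = v_{6}  ⟹  sig = ⟨3 | 1⟩
  {2,4,5,6}:  v_{2} + v_{4} + v_{5} + v_{6} = 0  ⟹  sig = ⟨4 | 0⟩
  {2,3,5,6}:  v_{2} + v_{3} + v_{5} + v_{6} = v_{1} + v_{8}  ⟹  sig = ⟨4 | 1 1⟩

Hence PRS(X_Σ) =
    |P|=2: 1 collection, coeffs (1,1)
    |P|=3: 2 collections, coeffs (1), (1)
    |P|=4: 2 collections, coeffs (), (1,1)


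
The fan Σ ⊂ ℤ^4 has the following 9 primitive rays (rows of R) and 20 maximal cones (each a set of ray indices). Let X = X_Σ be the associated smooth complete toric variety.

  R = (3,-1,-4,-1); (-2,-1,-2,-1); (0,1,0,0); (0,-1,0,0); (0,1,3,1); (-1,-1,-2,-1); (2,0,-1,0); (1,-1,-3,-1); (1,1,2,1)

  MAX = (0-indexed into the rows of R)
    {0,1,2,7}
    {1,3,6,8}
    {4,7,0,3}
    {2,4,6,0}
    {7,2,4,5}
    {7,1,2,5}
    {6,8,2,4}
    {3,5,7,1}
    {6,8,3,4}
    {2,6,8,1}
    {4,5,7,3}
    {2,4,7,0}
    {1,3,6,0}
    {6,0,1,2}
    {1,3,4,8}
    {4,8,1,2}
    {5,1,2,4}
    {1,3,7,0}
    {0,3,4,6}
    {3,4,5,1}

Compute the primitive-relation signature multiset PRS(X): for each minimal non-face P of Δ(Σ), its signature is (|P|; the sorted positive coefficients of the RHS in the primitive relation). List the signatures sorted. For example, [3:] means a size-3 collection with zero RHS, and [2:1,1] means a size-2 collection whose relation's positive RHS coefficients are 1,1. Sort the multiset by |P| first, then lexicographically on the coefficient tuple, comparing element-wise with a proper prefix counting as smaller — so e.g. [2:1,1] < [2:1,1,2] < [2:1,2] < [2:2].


The 10 primitive collections of Σ (r=9, n=4):

  • {2,3}:  v_{2} + v_{3} = 0  ⟹  sig = [2:]
  • {5,8}:  v_{5} + v_{8} = 0  ⟹  sig = [2:]
  • {5,6}:  v_{5} + v_{6} = v_{7}  ⟹  sig = [2:1]
  • {6,7}:  v_{6} + v_{7} = v_{0}  ⟹  sig = [2:1]
  • {7,8}:  v_{7} + v_{8} = v_{6}  ⟹  sig = [2:1]
  • {0,5}:  v_{0} + v_{5} = 2·v_{7}  ⟹  sig = [2:2]
  • {0,8}:  v_{0} + v_{8} = 2·v_{6}  ⟹  sig = [2:2]
  • {1,4,6}:  v_{1} + v_{4} + v_{6} = 0  ⟹  sig = [3:]
  • {0,1,4}:  v_{0} + v_{1} + v_{4} = v_{7}  ⟹  sig = [3:1]
  • {1,4,7}:  v_{1} + v_{4} + v_{7} = v_{5}  ⟹  sig = [3:1]

Sorted signature multiset PRS(X):
    |P|=2: 7 collections, coeffs (), (), (1), (1), (1), (2), (2)
    |P|=3: 3 collections, coeffs (), (1), (1)


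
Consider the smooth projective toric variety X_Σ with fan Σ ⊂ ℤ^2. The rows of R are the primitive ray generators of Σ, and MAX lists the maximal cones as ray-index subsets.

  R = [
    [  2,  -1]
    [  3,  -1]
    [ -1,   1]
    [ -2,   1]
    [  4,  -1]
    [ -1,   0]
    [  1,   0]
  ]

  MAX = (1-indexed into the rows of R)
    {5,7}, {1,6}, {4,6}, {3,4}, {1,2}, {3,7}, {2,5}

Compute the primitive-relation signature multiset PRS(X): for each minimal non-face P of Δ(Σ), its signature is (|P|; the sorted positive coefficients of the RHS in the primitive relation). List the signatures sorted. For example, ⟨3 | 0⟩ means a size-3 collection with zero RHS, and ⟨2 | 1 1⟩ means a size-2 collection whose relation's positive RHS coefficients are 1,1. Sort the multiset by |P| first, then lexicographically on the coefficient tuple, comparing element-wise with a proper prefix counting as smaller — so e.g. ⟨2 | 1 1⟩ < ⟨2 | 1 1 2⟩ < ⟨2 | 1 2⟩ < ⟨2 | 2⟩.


Minimal non-faces — 14 found among 7 rays, 7 max cones:

  P = {1,4}:  v_{1} + v_{4} = 0 — sig = ⟨2 | 0⟩
  P = {6,7}:  v_{6} + v_{7} = 0 — sig = ⟨2 | 0⟩
  P = {1,3}:  v_{1} + v_{3} = v_{7} — sig = ⟨2 | 1⟩
  P = {1,7}:  v_{1} + v_{7} = v_{2} — sig = ⟨2 | 1⟩
  P = {2,4}:  v_{2} + v_{4} = v_{7} — sig = ⟨2 | 1⟩
  P = {2,6}:  v_{2} + v_{6} = v_{1} — sig = ⟨2 | 1⟩
  P = {2,7}:  v_{2} + v_{7} = v_{5} — sig = ⟨2 | 1⟩
  P = {3,6}:  v_{3} + v_{6} = v_{4} — sig = ⟨2 | 1⟩
  P = {4,7}:  v_{4} + v_{7} = v_{3} — sig = ⟨2 | 1⟩
  P = {5,6}:  v_{5} + v_{6} = v_{2} — sig = ⟨2 | 1⟩
  P = {1,5}:  v_{1} + v_{5} = 2·v_{2} — sig = ⟨2 | 2⟩
  P = {2,3}:  v_{2} + v_{3} = 2·v_{7} — sig = ⟨2 | 2⟩
  P = {4,5}:  v_{4} + v_{5} = 2·v_{7} — sig = ⟨2 | 2⟩
  P = {3,5}:  v_{3} + v_{5} = 3·v_{7} — sig = ⟨2 | 3⟩

Sorted signature multiset PRS(X):
[⟨2 | 0⟩, ⟨2 | 0⟩, ⟨2 | 1⟩, ⟨2 | 1⟩, ⟨2 | 1⟩, ⟨2 | 1⟩, ⟨2 | 1⟩, ⟨2 | 1⟩, ⟨2 | 1⟩, ⟨2 | 1⟩, ⟨2 | 2⟩, ⟨2 | 2⟩, ⟨2 | 2⟩, ⟨2 | 3⟩]


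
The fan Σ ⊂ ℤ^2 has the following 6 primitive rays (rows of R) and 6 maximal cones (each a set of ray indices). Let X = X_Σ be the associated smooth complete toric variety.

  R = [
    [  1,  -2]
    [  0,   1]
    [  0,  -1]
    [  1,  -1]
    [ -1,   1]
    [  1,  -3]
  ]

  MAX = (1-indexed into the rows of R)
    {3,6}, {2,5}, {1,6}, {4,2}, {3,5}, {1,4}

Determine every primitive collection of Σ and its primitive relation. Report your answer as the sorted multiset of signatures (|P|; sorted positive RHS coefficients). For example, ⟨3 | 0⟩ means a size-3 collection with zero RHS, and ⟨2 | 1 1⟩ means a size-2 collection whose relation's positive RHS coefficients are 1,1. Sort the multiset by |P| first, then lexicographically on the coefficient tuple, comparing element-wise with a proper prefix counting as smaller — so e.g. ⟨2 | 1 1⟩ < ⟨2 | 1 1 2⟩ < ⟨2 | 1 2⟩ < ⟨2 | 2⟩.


9 collections generate NE(X_Σ); each relation:

  P={2,3}:  v_{2} + v_{3} = 0  ⟹  sig = ⟨2 | 0⟩
  P={4,5}:  v_{4} + v_{5} = 0  ⟹  sig = ⟨2 | 0⟩
  P={1,2}:  v_{1} + v_{2} = v_{4}  ⟹  sig = ⟨2 | 1⟩
  P={1,3}:  v_{1} + v_{3} = v_{6}  ⟹  sig = ⟨2 | 1⟩
  P={1,5}:  v_{1} + v_{5} = v_{3}  ⟹  sig = ⟨2 | 1⟩
  P={2,6}:  v_{2} + v_{6} = v_{1}  ⟹  sig = ⟨2 | 1⟩
  P={3,4}:  v_{3} + v_{4} = v_{1}  ⟹  sig = ⟨2 | 1⟩
  P={4,6}:  v_{4} + v_{6} = 2·v_{1}  ⟹  sig = ⟨2 | 2⟩
  P={5,6}:  v_{5} + v_{6} = 2·v_{3}  ⟹  sig = ⟨2 | 2⟩

Hence PRS(X_Σ) =
    ⟨2 | 0⟩
    ⟨2 | 0⟩
    ⟨2 | 1⟩
    ⟨2 | 1⟩
    ⟨2 | 1⟩
    ⟨2 | 1⟩
    ⟨2 | 1⟩
    ⟨2 | 2⟩
    ⟨2 | 2⟩


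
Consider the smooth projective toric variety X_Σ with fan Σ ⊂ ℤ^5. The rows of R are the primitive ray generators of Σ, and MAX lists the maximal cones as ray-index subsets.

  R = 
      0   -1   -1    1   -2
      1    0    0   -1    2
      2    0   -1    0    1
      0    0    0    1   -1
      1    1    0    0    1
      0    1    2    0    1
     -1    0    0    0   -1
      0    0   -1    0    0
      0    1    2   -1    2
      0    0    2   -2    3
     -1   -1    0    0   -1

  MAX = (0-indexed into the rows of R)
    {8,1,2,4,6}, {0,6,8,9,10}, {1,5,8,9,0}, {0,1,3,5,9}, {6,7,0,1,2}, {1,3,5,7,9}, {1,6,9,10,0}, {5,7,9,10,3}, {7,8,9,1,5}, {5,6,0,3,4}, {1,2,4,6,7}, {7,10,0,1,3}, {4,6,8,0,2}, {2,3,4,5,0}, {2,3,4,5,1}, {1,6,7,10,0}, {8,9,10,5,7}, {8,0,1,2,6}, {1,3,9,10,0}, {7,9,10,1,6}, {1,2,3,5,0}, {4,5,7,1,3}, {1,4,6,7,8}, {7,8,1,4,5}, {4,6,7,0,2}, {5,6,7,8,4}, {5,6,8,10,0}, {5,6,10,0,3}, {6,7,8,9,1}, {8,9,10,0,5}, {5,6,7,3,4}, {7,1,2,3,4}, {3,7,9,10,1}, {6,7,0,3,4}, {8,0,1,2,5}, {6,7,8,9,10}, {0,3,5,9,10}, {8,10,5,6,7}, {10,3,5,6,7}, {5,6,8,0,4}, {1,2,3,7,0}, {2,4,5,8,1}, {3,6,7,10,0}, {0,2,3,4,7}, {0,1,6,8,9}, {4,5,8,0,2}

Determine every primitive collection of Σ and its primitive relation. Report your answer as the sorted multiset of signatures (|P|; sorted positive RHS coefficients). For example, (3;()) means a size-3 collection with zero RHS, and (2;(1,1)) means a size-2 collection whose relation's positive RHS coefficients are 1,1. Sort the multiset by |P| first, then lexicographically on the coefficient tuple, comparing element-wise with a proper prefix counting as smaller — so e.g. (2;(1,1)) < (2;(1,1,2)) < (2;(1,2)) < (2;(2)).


Δ(Σ) — 11 vertices, 19 min non-faces:

  P = {4,10}:  v_{4} + v_{10} = 0  ⟹  sig = (2;())
  P = {3,8}:  v_{3} + v_{8} = v_{5}  ⟹  sig = (2;(1))
  P = {2,10}:  v_{2} + v_{10} = v_{0} + v_{1}  ⟹  sig = (2;(1,1))
  P = {4,9}:  v_{4} + v_{9} = v_{1} + v_{8}  ⟹  sig = (2;(1,1))
  P = {2,9}:  v_{2} + v_{9} = v_{0} + 2·v_{1} + v_{8}  ⟹  sig = (2;(1,1,2))
  P = {0,7,8}:  v_{0} + v_{7} + v_{8} = 0  ⟹  sig = (3;())
  P = {1,3,6}:  v_{1} + v_{3} + v_{6} = 0  ⟹  sig = (3;())
  P = {0,1,4}:  v_{0} + v_{1} + v_{4} = v_{2}  ⟹  sig = (3;(1))
  P = {0,5,7}:  v_{0} + v_{5} + v_{7} = v_{3}  ⟹  sig = (3;(1))
  P = {1,5,6}:  v_{1} + v_{5} + v_{6} = v_{8}  ⟹  sig = (3;(1))
  P = {1,8,10}:  v_{1} + v_{8} + v_{10} = v_{9}  ⟹  sig = (3;(1))
  P = {0,7,9}:  v_{0} + v_{7} + v_{9} = v_{1} + v_{10}  ⟹  sig = (3;(1,1))
  P = {1,5,10}:  v_{1} + v_{5} + v_{10} = v_{3} + v_{9}  ⟹  sig = (3;(1,1))
  P = {2,3,6}:  v_{2} + v_{3} + v_{6} = v_{0} + v_{4}  ⟹  sig = (3;(1,1))
  P = {2,7,8}:  v_{2} + v_{7} + v_{8} = v_{1} + v_{4}  ⟹  sig = (3;(1,1))
  P = {3,6,9}:  v_{3} + v_{6} + v_{9} = v_{8} + v_{10}  ⟹  sig = (3;(1,1))
  P = {2,5,6}:  v_{2} + v_{5} + v_{6} = v_{0} + v_{4} + v_{8}  ⟹  sig = (3;(1,1,1))
  P = {2,5,7}:  v_{2} + v_{5} + v_{7} = v_{1} + v_{3} + v_{4}  ⟹  sig = (3;(1,1,1))
  P = {5,6,9}:  v_{5} + v_{6} + v_{9} = 2·v_{8} + v_{10}  ⟹  sig = (3;(1,2))

Sorted signature multiset PRS(X):
[(2;()), (2;(1)), (2;(1,1)), (2;(1,1)), (2;(1,1,2)), (3;()), (3;()), (3;(1)), (3;(1)), (3;(1)), (3;(1)), (3;(1,1)), (3;(1,1)), (3;(1,1)), (3;(1,1)), (3;(1,1)), (3;(1,1,1)), (3;(1,1,1)), (3;(1,2))]


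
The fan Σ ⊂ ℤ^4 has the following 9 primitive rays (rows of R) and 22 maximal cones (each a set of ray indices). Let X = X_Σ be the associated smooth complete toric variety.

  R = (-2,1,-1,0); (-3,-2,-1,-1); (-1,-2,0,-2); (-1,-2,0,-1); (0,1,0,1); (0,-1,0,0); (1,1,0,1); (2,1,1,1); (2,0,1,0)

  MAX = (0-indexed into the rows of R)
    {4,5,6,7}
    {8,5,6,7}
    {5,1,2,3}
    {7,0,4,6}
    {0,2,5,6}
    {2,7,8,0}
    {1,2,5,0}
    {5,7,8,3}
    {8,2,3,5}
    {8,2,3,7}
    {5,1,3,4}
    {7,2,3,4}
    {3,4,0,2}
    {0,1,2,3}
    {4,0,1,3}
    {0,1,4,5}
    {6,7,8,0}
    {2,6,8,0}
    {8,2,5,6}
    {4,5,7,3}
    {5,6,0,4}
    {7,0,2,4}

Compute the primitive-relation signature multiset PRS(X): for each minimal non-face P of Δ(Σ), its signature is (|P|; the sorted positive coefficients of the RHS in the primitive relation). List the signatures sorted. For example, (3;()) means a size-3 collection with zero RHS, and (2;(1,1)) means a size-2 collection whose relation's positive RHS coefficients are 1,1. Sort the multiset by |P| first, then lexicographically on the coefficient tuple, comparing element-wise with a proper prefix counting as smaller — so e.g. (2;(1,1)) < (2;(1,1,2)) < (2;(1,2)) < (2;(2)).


15 minimal non-faces of Δ(Σ) (on 9 rays):

  P = {1,8}:  v_{1} + v_{8} = v_{3}  →  sig = (2;(1))
  P = {3,6}:  v_{3} + v_{6} = v_{5}  →  sig = (2;(1))
  P = {4,8}:  v_{4} + v_{8} = v_{7}  →  sig = (2;(1))
  P = {1,7}:  v_{1} + v_{7} = v_{3} + v_{4}  →  sig = (2;(1,1))
  P = {1,6}:  v_{1} + v_{6} = v_{0} + 2·v_{5}  →  sig = (2;(1,2))
  P = {0,5,8}:  v_{0} + v_{5} + v_{8} = 0  →  sig = (3;())
  P = {2,4,6}:  v_{2} + v_{4} + v_{6} = 0  →  sig = (3;())
  P = {0,3,5}:  v_{0} + v_{3} + v_{5} = v_{1}  →  sig = (3;(1))
  P = {0,5,7}:  v_{0} + v_{5} + v_{7} = v_{4}  →  sig = (3;(1))
  P = {2,4,5}:  v_{2} + v_{4} + v_{5} = v_{3}  →  sig = (3;(1))
  P = {2,6,7}:  v_{2} + v_{6} + v_{7} = v_{8}  →  sig = (3;(1))
  P = {0,3,8}:  v_{0} + v_{3} + v_{8} = v_{2} + v_{4}  →  sig = (3;(1,1))
  P = {2,5,7}:  v_{2} + v_{5} + v_{7} = v_{3} + v_{8}  →  sig = (3;(1,1))
  P = {0,3,7}:  v_{0} + v_{3} + v_{7} = v_{2} + 2·v_{4}  →  sig = (3;(1,2))
  P = {1,2,4}:  v_{1} + v_{2} + v_{4} = v_{0} + 2·v_{3}  →  sig = (3;(1,2))

Hence PRS(X_Σ) =
[(2;(1)), (2;(1)), (2;(1)), (2;(1,1)), (2;(1,2)), (3;()), (3;()), (3;(1)), (3;(1)), (3;(1)), (3;(1)), (3;(1,1)), (3;(1,1)), (3;(1,2)), (3;(1,2))]


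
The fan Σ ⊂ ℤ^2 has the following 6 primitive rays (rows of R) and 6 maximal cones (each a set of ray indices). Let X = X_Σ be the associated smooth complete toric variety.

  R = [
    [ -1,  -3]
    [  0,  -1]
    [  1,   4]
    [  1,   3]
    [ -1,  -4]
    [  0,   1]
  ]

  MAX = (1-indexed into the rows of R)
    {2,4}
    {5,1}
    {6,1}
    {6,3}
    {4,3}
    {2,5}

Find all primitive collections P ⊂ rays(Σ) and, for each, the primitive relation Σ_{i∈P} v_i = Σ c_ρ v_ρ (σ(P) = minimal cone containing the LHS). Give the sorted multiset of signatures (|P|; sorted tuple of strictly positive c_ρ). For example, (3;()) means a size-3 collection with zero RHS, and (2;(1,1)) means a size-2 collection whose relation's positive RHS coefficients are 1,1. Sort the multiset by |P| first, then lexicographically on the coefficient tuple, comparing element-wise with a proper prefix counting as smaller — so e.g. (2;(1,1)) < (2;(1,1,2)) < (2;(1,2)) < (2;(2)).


Σ has 9 primitive collections:

  P = {1,4}:  v_{1} + v_{4} = 0 — sig = (2;())
  P = {2,6}:  v_{2} + v_{6} = 0 — sig = (2;())
  P = {3,5}:  v_{3} + v_{5} = 0 — sig = (2;())
  P = {1,2}:  v_{1} + v_{2} = v_{5} — sig = (2;(1))
  P = {1,3}:  v_{1} + v_{3} = v_{6} — sig = (2;(1))
  P = {2,3}:  v_{2} + v_{3} = v_{4} — sig = (2;(1))
  P = {4,5}:  v_{4} + v_{5} = v_{2} — sig = (2;(1))
  P = {4,6}:  v_{4} + v_{6} = v_{3} — sig = (2;(1))
  P = {5,6}:  v_{5} + v_{6} = v_{1} — sig = (2;(1))

Sorted signature multiset PRS(X):
[(2;()), (2;()), (2;()), (2;(1)), (2;(1)), (2;(1)), (2;(1)), (2;(1)), (2;(1))]


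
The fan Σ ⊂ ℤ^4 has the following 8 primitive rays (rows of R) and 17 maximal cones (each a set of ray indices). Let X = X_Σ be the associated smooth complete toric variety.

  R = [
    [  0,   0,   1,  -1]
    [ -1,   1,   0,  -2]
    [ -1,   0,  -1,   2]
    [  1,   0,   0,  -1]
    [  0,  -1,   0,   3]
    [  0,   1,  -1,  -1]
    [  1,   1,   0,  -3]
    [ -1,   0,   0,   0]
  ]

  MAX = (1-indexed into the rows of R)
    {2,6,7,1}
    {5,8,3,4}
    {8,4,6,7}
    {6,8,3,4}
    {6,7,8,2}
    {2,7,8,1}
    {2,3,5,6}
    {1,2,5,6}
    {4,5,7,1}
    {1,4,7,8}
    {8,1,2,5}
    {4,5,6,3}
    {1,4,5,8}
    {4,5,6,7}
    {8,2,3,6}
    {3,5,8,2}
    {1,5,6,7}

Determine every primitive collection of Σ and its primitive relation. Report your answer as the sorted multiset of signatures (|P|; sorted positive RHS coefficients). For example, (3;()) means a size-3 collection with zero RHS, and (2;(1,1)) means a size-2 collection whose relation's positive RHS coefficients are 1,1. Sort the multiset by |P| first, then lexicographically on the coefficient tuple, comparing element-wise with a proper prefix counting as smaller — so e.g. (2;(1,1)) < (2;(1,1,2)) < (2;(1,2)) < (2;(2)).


|primitive collections| = 8. Relations:

  P = {3,7}:  v_{3} + v_{7} = v_{6}  so sig = (2;(1))
  P = {1,3}:  v_{1} + v_{3} = v_{2} + v_{5}  so sig = (2;(1,1))
  P = {2,4}:  v_{2} + v_{4} = v_{7} + v_{8}  so sig = (2;(1,1))
  P = {5,7,8}:  v_{5} + v_{7} + v_{8} = 0  so sig = (3;())
  P = {1,4,6}:  v_{1} + v_{4} + v_{6} = v_{7}  so sig = (3;(1))
  P = {1,6,8}:  v_{1} + v_{6} + v_{8} = v_{2}  so sig = (3;(1))
  P = {5,6,8}:  v_{5} + v_{6} + v_{8} = v_{3}  so sig = (3;(1))
  P = {2,5,7}:  v_{2} + v_{5} + v_{7} = v_{1} + v_{6}  so sig = (3;(1,1))

Hence PRS(X_Σ) =
[(2;(1)), (2;(1,1)), (2;(1,1)), (3;()), (3;(1)), (3;(1)), (3;(1)), (3;(1,1))]


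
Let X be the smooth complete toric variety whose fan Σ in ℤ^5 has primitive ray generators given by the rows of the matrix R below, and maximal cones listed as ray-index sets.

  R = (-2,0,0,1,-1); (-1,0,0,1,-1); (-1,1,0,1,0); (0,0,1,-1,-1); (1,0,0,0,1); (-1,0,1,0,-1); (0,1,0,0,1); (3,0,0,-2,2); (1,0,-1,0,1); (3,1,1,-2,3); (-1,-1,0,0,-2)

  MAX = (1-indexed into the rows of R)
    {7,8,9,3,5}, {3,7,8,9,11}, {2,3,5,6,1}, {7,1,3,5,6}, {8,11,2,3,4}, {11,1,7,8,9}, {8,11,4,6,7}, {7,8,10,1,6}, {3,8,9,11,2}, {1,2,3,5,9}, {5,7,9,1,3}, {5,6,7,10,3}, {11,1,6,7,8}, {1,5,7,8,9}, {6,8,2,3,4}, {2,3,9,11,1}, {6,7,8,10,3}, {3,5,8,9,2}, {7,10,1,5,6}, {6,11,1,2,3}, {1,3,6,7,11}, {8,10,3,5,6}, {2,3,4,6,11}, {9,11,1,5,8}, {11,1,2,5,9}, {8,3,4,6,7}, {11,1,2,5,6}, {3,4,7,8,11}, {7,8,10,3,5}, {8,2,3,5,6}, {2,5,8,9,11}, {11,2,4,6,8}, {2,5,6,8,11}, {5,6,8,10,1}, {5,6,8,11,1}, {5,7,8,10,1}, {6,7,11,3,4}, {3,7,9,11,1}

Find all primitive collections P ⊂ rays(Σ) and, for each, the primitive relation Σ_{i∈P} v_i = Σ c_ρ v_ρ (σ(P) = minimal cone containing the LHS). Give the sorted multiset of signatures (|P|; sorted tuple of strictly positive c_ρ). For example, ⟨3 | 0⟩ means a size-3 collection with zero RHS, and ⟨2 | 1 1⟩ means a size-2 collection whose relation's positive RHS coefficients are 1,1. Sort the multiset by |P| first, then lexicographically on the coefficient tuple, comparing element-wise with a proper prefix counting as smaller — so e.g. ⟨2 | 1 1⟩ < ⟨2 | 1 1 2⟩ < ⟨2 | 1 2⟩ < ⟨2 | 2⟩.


Primitive collections (16):

  P = {6,9}:  v_{6} + v_{9} = 0  ⟹  sig = ⟨2 | 0⟩
  P = {2,7}:  v_{2} + v_{7} = v_{3}  ⟹  sig = ⟨2 | 1⟩
  P = {10,11}:  v_{10} + v_{11} = v_{6} + v_{8}  ⟹  sig = ⟨2 | 1 1⟩
  P = {1,4}:  v_{1} + v_{4} = v_{6} + v_{7} + v_{11}  ⟹  sig = ⟨2 | 1 1 1⟩
  P = {4,5}:  v_{4} + v_{5} = v_{2} + v_{6} + v_{8}  ⟹  sig = ⟨2 | 1 1 1⟩
  P = {4,9}:  v_{4} + v_{9} = v_{3} + v_{8} + v_{11}  ⟹  sig = ⟨2 | 1 1 1⟩
  P = {9,10}:  v_{9} + v_{10} = v_{5} + v_{7} + v_{8}  ⟹  sig = ⟨2 | 1 1 1⟩
  P = {2,10}:  v_{2} + v_{10} = v_{3} + v_{5} + v_{6} + v_{8}  ⟹  sig = ⟨2 | 1 1 1 1⟩
  P = {4,10}:  v_{4} + v_{10} = v_{3} + 2·v_{6} + 2·v_{8}  ⟹  sig = ⟨2 | 1 2 2⟩
  P = {1,2,8}:  v_{1} + v_{2} + v_{8} = 0  ⟹  sig = ⟨3 | 0⟩
  P = {5,7,11}:  v_{5} + v_{7} + v_{11} = 0  ⟹  sig = ⟨3 | 0⟩
  P = {1,3,8}:  v_{1} + v_{3} + v_{8} = v_{7}  ⟹  sig = ⟨3 | 1⟩
  P = {3,5,11}:  v_{3} + v_{5} + v_{11} = v_{2}  ⟹  sig = ⟨3 | 1⟩
  P = {1,3,10}:  v_{1} + v_{3} + v_{10} = v_{5} + v_{6} + 2·v_{7}  ⟹  sig = ⟨3 | 1 1 2⟩
  P = {3,6,8,11}:  v_{3} + v_{6} + v_{8} + v_{11} = v_{4}  ⟹  sig = ⟨4 | 1⟩
  P = {5,6,7,8}:  v_{5} + v_{6} + v_{7} + v_{8} = v_{10}  ⟹  sig = ⟨4 | 1⟩

so the primitive-relation signature multiset is
    ⟨2 | 0⟩
    ⟨2 | 1⟩
    ⟨2 | 1 1⟩
    ⟨2 | 1 1 1⟩
    ⟨2 | 1 1 1⟩
    ⟨2 | 1 1 1⟩
    ⟨2 | 1 1 1⟩
    ⟨2 | 1 1 1 1⟩
    ⟨2 | 1 2 2⟩
    ⟨3 | 0⟩
    ⟨3 | 0⟩
    ⟨3 | 1⟩
    ⟨3 | 1⟩
    ⟨3 | 1 1 2⟩
    ⟨4 | 1⟩
    ⟨4 | 1⟩
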